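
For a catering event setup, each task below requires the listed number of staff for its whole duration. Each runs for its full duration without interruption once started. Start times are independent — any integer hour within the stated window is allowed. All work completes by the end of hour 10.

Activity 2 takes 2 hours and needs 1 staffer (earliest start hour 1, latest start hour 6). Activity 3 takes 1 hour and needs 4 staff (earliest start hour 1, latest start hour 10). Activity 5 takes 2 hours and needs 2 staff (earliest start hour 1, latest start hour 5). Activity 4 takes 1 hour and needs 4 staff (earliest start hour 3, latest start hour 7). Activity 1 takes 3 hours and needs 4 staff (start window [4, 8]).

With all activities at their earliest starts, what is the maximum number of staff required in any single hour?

7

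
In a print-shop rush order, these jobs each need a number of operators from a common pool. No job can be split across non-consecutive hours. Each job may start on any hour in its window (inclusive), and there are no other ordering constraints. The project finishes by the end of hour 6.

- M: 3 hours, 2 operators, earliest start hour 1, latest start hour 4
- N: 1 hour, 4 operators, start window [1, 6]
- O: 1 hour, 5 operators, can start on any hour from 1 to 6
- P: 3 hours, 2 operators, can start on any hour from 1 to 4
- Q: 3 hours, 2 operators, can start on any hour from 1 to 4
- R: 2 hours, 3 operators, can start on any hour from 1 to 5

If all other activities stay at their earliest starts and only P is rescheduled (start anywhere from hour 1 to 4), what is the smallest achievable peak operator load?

16

P@1: h1:18  h2:9  h3:6  h4:0  h5:0  h6:0 → peak 18
P@2: h1:16  h2:9  h3:6  h4:2  h5:0  h6:0 → peak 16
P@3: h1:16  h2:7  h3:6  h4:2  h5:2  h6:0 → peak 16
P@4: h1:16  h2:7  h3:4  h4:2  h5:2  h6:2 → peak 16
Best is P@2, peak 16.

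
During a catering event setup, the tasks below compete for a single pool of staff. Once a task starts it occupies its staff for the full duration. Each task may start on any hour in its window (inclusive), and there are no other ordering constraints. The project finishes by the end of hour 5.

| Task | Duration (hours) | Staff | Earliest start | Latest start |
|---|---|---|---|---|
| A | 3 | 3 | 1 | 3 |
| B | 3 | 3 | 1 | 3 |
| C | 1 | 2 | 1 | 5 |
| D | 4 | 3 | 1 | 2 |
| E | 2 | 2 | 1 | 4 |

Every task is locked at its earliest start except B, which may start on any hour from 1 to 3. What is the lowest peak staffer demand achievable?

10

B@1: h1:13  h2:11  h3:9  h4:3  h5:0 → peak 13
B@2: h1:10  h2:11  h3:9  h4:6  h5:0 → peak 11
B@3: h1:10  h2:8  h3:9  h4:6  h5:3 → peak 10
Best is B@3, peak 10.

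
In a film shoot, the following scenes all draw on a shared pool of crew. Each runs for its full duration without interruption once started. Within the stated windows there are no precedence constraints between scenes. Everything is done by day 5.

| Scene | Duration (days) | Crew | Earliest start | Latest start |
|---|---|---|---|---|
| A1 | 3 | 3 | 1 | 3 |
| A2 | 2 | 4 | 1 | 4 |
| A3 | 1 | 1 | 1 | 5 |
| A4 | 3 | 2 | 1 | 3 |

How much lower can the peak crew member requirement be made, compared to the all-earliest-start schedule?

5

Early-start peak: d1:10  d2:9  d3:5  d4:0  d5:0 ⇒ 10.
Leveled (A1@1, A2@4, A3@4, A4@1): d1:5  d2:5  d3:5  d4:5  d5:4 ⇒ 5.
Reduction 10 − 5 = 5.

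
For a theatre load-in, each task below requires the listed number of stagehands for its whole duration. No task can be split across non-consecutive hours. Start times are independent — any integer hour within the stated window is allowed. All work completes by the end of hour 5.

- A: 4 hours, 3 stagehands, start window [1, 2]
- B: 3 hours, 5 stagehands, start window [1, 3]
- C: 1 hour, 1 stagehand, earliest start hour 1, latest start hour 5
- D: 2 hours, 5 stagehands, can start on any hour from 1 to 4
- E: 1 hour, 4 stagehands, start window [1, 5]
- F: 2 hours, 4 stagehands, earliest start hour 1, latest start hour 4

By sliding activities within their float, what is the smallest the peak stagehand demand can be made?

12

Early-start (A@1, B@1, C@1, D@1, E@1, F@1) gives peak 22: h1:22  h2:17  h3:8  h4:3  h5:0.
Shift D→4, E→2, F→3.
Schedule A@1, B@1, C@1, D@4, E@2, F@3: h1:9  h2:12  h3:12  h4:12  h5:5 — peak 12.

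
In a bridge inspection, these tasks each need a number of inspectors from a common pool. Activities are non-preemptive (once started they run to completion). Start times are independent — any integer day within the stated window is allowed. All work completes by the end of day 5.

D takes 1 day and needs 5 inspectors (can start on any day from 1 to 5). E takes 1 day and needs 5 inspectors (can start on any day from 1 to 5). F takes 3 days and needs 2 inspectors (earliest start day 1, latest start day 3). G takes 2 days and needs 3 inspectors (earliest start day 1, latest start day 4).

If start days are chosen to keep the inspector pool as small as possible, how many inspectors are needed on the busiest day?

Early-start (D@1, E@1, F@1, G@1) gives peak 15: d1:15  d2:5  d3:2  d4:0  d5:0.
Shift E→2, F→3, G→3.
Schedule D@1, E@2, F@3, G@3: d1:5  d2:5  d3:5  d4:5  d5:2 — peak 5.
Total inspector-days = 22 over 5 days ⇒ peak ≥ ⌈22/5⌉ = 5, so 5 is optimal.

5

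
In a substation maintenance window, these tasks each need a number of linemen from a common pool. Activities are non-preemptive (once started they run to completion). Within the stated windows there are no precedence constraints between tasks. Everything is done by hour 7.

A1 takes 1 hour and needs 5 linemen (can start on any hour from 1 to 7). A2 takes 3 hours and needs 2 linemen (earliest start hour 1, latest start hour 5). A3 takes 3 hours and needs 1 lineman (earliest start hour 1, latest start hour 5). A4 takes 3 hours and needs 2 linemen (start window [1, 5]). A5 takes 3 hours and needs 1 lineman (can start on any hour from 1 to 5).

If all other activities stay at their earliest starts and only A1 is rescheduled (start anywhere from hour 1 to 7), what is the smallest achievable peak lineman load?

A1@1: h1:11  h2:6  h3:6  h4:0  h5:0  h6:0  h7:0 → peak 11
A1@2: h1:6  h2:11  h3:6  h4:0  h5:0  h6:0  h7:0 → peak 11
A1@3: h1:6  h2:6  h3:11  h4:0  h5:0  h6:0  h7:0 → peak 11
A1@4: h1:6  h2:6  h3:6  h4:5  h5:0  h6:0  h7:0 → peak 6
A1@5: h1:6  h2:6  h3:6  h4:0  h5:5  h6:0  h7:0 → peak 6
A1@6: h1:6  h2:6  h3:6  h4:0  h5:0  h6:5  h7:0 → peak 6
A1@7: h1:6  h2:6  h3:6  h4:0  h5:0  h6:0  h7:5 → peak 6
Best is A1@4, peak 6.

6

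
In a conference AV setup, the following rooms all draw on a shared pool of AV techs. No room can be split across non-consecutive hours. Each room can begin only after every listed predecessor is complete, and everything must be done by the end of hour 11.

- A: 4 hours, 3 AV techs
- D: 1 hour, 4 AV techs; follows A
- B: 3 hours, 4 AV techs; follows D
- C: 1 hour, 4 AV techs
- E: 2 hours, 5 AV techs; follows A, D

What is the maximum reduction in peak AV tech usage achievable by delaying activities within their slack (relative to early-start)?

Early-start peak: h1:7  h2:3  h3:3  h4:3  h5:4  h6:9  h7:9  h8:4  h9:0  h10:0  h11:0 ⇒ 9.
Leveled (A@1, D@5, B@6, C@9, E@10): h1:3  h2:3  h3:3  h4:3  h5:4  h6:4  h7:4  h8:4  h9:4  h10:5  h11:5 ⇒ 5.
Reduction 9 − 5 = 4.

4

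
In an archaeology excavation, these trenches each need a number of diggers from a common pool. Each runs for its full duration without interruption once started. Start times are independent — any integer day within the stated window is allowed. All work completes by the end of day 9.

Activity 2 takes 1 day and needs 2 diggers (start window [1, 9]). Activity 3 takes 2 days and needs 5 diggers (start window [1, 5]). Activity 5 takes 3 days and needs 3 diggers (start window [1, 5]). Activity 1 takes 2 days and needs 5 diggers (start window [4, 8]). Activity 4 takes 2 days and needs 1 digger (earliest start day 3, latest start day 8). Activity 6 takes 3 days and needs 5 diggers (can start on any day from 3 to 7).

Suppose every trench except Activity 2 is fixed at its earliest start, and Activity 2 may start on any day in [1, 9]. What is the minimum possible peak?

Activity 2@1: d1:10  d2:8  d3:9  d4:11  d5:10  d6:0  d7:0  d8:0  d9:0 → peak 11
Activity 2@2: d1:8  d2:10  d3:9  d4:11  d5:10  d6:0  d7:0  d8:0  d9:0 → peak 11
Activity 2@3: d1:8  d2:8  d3:11  d4:11  d5:10  d6:0  d7:0  d8:0  d9:0 → peak 11
Activity 2@4: d1:8  d2:8  d3:9  d4:13  d5:10  d6:0  d7:0  d8:0  d9:0 → peak 13
Activity 2@5: d1:8  d2:8  d3:9  d4:11  d5:12  d6:0  d7:0  d8:0  d9:0 → peak 12
Activity 2@6: d1:8  d2:8  d3:9  d4:11  d5:10  d6:2  d7:0  d8:0  d9:0 → peak 11
Activity 2@7: d1:8  d2:8  d3:9  d4:11  d5:10  d6:0  d7:2  d8:0  d9:0 → peak 11
Activity 2@8: d1:8  d2:8  d3:9  d4:11  d5:10  d6:0  d7:0  d8:2  d9:0 → peak 11
Activity 2@9: d1:8  d2:8  d3:9  d4:11  d5:10  d6:0  d7:0  d8:0  d9:2 → peak 11
Best is Activity 2@1, peak 11.

11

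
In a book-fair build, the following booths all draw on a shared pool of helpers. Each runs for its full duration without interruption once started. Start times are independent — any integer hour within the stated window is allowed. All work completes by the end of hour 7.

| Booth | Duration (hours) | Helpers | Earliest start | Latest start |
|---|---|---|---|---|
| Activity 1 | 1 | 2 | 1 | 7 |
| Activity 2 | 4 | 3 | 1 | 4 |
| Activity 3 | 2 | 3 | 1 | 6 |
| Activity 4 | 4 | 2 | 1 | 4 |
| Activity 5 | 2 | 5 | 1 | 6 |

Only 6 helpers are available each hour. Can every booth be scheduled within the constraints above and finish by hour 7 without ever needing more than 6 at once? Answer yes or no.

no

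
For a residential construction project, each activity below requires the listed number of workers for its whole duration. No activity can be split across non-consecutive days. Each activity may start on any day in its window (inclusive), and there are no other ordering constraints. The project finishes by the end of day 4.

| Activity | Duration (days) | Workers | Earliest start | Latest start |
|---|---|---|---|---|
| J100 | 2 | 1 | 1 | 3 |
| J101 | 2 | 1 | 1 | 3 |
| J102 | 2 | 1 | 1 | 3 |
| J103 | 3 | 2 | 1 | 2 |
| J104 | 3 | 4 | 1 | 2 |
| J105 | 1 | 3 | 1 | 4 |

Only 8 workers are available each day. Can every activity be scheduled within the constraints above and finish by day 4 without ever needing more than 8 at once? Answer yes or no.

yes

Schedule J100@1, J101@1, J102@3, J103@1, J104@1, J105@4: d1:8  d2:8  d3:7  d4:4 — peak 8 ≤ 8.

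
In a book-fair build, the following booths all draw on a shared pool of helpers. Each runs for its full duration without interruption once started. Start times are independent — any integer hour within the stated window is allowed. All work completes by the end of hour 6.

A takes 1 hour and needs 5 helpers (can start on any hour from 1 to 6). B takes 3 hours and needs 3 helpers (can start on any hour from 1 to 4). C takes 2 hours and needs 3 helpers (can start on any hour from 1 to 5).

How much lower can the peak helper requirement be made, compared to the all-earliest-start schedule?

6

Early-start peak: h1:11  h2:6  h3:3  h4:0  h5:0  h6:0 ⇒ 11.
Leveled (A@1, B@2, C@5): h1:5  h2:3  h3:3  h4:3  h5:3  h6:3 ⇒ 5.
Reduction 11 − 5 = 6.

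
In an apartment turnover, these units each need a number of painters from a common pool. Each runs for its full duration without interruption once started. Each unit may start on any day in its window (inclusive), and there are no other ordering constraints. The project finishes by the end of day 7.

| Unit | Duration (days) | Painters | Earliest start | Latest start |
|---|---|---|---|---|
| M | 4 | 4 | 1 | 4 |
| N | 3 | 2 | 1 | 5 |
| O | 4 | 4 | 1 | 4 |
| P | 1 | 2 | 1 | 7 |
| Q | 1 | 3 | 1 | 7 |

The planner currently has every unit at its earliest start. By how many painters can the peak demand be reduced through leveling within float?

7

Early-start peak: d1:15  d2:10  d3:10  d4:8  d5:0  d6:0  d7:0 ⇒ 15.
Leveled (M@1, N@1, O@4, P@1, Q@5): d1:8  d2:6  d3:6  d4:8  d5:7  d6:4  d7:4 ⇒ 8.
Reduction 15 − 8 = 7.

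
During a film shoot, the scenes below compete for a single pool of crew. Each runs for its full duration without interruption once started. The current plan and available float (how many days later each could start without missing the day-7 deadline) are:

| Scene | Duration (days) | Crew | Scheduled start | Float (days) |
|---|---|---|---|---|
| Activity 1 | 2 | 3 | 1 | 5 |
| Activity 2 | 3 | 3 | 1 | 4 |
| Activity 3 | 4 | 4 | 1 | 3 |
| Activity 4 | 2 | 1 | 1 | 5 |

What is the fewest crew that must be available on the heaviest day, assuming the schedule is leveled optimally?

6

Early-start (Activity 1@1, Activity 2@1, Activity 3@1, Activity 4@1) gives peak 11: d1:11  d2:11  d3:7  d4:4  d5:0  d6:0  d7:0.
Shift Activity 3→4, Activity 4→3.
Schedule Activity 1@1, Activity 2@1, Activity 3@4, Activity 4@3: d1:6  d2:6  d3:4  d4:5  d5:4  d6:4  d7:4 — peak 6.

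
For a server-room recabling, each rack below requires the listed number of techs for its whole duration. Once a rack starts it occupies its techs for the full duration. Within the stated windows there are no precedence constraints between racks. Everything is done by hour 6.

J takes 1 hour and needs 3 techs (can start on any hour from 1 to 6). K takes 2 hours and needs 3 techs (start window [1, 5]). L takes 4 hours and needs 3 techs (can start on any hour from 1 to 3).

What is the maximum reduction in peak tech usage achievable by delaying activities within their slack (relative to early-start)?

3

Early-start peak: h1:9  h2:6  h3:3  h4:3  h5:0  h6:0 ⇒ 9.
Leveled (J@1, K@1, L@2): h1:6  h2:6  h3:3  h4:3  h5:3  h6:0 ⇒ 6.
Reduction 9 − 6 = 3.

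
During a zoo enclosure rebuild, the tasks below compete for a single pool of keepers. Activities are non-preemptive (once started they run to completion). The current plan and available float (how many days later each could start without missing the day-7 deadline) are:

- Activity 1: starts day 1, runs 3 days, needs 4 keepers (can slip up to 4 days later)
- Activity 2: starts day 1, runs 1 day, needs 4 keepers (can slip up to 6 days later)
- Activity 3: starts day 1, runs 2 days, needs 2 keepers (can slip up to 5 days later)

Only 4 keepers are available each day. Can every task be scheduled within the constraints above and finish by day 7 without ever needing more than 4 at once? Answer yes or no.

yes

Schedule Activity 1@1, Activity 2@4, Activity 3@5: d1:4  d2:4  d3:4  d4:4  d5:2  d6:2  d7:0 — peak 4 ≤ 4.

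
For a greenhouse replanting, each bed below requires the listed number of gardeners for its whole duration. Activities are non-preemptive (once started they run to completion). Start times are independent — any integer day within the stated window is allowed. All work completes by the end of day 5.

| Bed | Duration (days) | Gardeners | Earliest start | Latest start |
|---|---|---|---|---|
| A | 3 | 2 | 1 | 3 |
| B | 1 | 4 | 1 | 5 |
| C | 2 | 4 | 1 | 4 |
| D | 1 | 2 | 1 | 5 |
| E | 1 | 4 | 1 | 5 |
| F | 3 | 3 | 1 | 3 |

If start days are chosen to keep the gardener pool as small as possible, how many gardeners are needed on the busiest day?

Early-start (A@1, B@1, C@1, D@1, E@1, F@1) gives peak 19: d1:19  d2:9  d3:5  d4:0  d5:0.
Shift C→4, D→3, E→2, F→3.
Schedule A@1, B@1, C@4, D@3, E@2, F@3: d1:6  d2:6  d3:7  d4:7  d5:7 — peak 7.
Total gardener-days = 33 over 5 days ⇒ peak ≥ ⌈33/5⌉ = 7, so 7 is optimal.

7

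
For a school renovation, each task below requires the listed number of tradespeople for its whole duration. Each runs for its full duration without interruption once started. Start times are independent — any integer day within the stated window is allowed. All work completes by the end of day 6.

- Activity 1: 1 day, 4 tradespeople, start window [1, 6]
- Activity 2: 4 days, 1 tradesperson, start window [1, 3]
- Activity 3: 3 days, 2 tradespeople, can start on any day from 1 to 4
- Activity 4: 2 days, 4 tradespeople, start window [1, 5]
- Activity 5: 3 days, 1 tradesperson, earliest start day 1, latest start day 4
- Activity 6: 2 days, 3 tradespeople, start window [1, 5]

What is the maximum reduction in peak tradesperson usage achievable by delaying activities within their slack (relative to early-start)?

9

Early-start peak: d1:15  d2:11  d3:4  d4:1  d5:0  d6:0 ⇒ 15.
Leveled (Activity 1@1, Activity 2@1, Activity 3@2, Activity 4@5, Activity 5@4, Activity 6@2): d1:5  d2:6  d3:6  d4:4  d5:5  d6:5 ⇒ 6.
Reduction 15 − 6 = 9.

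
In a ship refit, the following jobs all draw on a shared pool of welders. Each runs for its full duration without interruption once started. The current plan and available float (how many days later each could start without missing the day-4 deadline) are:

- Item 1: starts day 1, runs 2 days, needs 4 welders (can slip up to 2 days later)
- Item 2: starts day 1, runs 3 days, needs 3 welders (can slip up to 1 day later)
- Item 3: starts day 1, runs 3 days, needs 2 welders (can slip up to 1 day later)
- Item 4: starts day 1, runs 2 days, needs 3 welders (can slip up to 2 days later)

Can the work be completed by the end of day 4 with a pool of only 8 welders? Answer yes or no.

no

The minimum achievable peak is 9; 8 < 9, so no feasible schedule stays within the cap.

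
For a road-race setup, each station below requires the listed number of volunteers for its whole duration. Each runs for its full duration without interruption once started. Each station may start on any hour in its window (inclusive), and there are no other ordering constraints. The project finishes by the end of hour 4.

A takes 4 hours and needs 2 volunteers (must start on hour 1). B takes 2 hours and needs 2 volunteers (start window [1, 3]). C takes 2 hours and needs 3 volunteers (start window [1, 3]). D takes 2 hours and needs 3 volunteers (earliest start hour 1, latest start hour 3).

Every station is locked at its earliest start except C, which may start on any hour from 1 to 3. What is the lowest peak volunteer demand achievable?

7

C@1: h1:10  h2:10  h3:2  h4:2 → peak 10
C@2: h1:7  h2:10  h3:5  h4:2 → peak 10
C@3: h1:7  h2:7  h3:5  h4:5 → peak 7
Best is C@3, peak 7.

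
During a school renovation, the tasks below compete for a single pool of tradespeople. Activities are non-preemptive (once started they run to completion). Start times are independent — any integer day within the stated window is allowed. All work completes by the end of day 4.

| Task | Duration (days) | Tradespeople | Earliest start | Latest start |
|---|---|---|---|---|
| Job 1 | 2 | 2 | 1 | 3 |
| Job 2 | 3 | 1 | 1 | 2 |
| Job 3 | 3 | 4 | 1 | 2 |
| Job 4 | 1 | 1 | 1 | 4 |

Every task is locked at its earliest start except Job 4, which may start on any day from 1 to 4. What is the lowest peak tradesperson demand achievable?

7

Job 4@1: d1:8  d2:7  d3:5  d4:0 → peak 8
Job 4@2: d1:7  d2:8  d3:5  d4:0 → peak 8
Job 4@3: d1:7  d2:7  d3:6  d4:0 → peak 7
Job 4@4: d1:7  d2:7  d3:5  d4:1 → peak 7
Best is Job 4@3, peak 7.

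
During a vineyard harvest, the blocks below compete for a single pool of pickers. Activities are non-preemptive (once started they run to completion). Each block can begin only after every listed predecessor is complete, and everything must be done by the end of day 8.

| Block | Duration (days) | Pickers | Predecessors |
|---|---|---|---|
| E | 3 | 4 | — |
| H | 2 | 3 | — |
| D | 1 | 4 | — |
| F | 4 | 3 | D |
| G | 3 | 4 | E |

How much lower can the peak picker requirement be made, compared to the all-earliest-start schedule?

Early-start peak: d1:11  d2:10  d3:7  d4:7  d5:7  d6:4  d7:0  d8:0 ⇒ 11.
Leveled (E@1, H@1, D@4, F@5, G@5): d1:7  d2:7  d3:4  d4:4  d5:7  d6:7  d7:7  d8:3 ⇒ 7.
Reduction 11 − 7 = 4.

4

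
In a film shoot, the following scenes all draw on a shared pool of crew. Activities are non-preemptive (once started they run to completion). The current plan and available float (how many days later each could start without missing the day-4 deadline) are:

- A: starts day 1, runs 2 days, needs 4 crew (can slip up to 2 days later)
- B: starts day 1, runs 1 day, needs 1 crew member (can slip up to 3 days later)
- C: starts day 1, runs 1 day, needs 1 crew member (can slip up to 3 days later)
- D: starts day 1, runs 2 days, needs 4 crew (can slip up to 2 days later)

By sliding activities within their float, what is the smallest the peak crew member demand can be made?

Early-start (A@1, B@1, C@1, D@1) gives peak 10: d1:10  d2:8  d3:0  d4:0.
Shift C→2, D→3.
Schedule A@1, B@1, C@2, D@3: d1:5  d2:5  d3:4  d4:4 — peak 5.
Total crew member-days = 18 over 4 days ⇒ peak ≥ ⌈18/4⌉ = 5, so 5 is optimal.

5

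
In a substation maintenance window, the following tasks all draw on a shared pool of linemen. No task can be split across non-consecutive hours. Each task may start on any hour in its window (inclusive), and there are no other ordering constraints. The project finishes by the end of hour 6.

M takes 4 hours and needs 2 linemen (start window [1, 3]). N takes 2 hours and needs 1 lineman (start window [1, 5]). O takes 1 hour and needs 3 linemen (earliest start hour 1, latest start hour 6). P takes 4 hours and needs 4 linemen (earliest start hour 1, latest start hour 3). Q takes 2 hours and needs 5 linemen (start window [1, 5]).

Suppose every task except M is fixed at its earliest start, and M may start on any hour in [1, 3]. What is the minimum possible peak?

13

M@1: h1:15  h2:12  h3:6  h4:6  h5:0  h6:0 → peak 15
M@2: h1:13  h2:12  h3:6  h4:6  h5:2  h6:0 → peak 13
M@3: h1:13  h2:10  h3:6  h4:6  h5:2  h6:2 → peak 13
Best is M@2, peak 13.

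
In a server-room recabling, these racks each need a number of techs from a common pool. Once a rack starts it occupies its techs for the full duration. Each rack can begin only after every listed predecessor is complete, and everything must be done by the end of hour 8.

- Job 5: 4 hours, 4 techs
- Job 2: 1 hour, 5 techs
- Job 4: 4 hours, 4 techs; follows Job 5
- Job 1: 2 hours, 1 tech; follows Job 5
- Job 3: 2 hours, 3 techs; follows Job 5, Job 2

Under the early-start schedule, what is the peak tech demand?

9

Early-start schedule: Job 5@1, Job 2@1, Job 4@5, Job 1@5, Job 3@5.
Load per hour: hour 1: 9, hour 2: 4, hour 3: 4, hour 4: 4, hour 5: 8, hour 6: 8, hour 7: 4, hour 8: 4.
Peak is 9.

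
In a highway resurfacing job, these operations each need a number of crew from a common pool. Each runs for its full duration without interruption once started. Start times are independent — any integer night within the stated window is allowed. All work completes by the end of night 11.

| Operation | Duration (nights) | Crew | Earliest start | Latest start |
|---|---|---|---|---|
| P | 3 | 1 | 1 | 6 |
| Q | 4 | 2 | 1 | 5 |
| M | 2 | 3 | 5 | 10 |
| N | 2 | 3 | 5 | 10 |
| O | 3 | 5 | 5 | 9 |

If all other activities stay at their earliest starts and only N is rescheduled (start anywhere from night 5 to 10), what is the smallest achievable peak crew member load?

8

N@5: n1:3  n2:3  n3:3  n4:2  n5:11  n6:11  n7:5  n8:0  n9:0  n10:0  n11:0 → peak 11
N@6: n1:3  n2:3  n3:3  n4:2  n5:8  n6:11  n7:8  n8:0  n9:0  n10:0  n11:0 → peak 11
N@7: n1:3  n2:3  n3:3  n4:2  n5:8  n6:8  n7:8  n8:3  n9:0  n10:0  n11:0 → peak 8
N@8: n1:3  n2:3  n3:3  n4:2  n5:8  n6:8  n7:5  n8:3  n9:3  n10:0  n11:0 → peak 8
N@9: n1:3  n2:3  n3:3  n4:2  n5:8  n6:8  n7:5  n8:0  n9:3  n10:3  n11:0 → peak 8
N@10: n1:3  n2:3  n3:3  n4:2  n5:8  n6:8  n7:5  n8:0  n9:0  n10:3  n11:3 → peak 8
Best is N@7, peak 8.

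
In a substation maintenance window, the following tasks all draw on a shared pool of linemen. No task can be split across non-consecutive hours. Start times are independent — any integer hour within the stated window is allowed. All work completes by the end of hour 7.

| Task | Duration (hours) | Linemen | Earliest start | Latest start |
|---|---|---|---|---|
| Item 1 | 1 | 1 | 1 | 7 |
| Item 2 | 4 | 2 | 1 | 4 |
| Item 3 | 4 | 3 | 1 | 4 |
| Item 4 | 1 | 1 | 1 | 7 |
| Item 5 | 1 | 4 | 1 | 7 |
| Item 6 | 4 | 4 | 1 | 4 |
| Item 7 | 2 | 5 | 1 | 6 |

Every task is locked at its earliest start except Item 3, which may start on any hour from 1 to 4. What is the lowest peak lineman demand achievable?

17

Item 3@1: h1:20  h2:14  h3:9  h4:9  h5:0  h6:0  h7:0 → peak 20
Item 3@2: h1:17  h2:14  h3:9  h4:9  h5:3  h6:0  h7:0 → peak 17
Item 3@3: h1:17  h2:11  h3:9  h4:9  h5:3  h6:3  h7:0 → peak 17
Item 3@4: h1:17  h2:11  h3:6  h4:9  h5:3  h6:3  h7:3 → peak 17
Best is Item 3@2, peak 17.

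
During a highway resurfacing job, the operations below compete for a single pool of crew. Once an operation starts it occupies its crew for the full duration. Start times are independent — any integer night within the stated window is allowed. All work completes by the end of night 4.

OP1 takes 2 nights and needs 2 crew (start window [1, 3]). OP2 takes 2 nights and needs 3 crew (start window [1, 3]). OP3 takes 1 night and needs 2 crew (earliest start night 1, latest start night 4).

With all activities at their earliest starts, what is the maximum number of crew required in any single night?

Early-start schedule: OP1@1, OP2@1, OP3@1.
Load per night: night 1: 7, night 2: 5, night 3: 0, night 4: 0.
Peak is 7.

7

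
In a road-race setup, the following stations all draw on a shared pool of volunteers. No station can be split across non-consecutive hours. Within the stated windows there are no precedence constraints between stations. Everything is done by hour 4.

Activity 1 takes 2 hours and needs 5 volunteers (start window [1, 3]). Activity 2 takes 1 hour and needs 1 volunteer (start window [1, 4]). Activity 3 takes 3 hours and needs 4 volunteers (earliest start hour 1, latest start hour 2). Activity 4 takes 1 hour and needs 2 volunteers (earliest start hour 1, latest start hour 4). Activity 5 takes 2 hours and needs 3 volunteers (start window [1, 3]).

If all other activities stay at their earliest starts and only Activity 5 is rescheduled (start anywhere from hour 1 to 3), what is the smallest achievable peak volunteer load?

12

Activity 5@1: h1:15  h2:12  h3:4  h4:0 → peak 15
Activity 5@2: h1:12  h2:12  h3:7  h4:0 → peak 12
Activity 5@3: h1:12  h2:9  h3:7  h4:3 → peak 12
Best is Activity 5@2, peak 12.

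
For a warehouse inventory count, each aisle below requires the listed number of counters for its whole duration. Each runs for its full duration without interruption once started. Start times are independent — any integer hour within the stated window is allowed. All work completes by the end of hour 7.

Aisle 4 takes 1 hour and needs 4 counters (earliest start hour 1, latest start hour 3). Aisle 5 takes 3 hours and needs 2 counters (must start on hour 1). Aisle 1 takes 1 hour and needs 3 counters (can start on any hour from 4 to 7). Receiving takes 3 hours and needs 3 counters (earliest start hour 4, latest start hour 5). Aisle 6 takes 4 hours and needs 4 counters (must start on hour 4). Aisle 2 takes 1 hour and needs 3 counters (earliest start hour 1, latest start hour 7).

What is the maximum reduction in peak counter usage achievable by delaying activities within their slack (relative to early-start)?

Early-start peak: h1:9  h2:2  h3:2  h4:10  h5:7  h6:7  h7:4 ⇒ 10.
Leveled (Aisle 4@1, Aisle 5@1, Aisle 1@4, Receiving@5, Aisle 6@4, Aisle 2@2): h1:6  h2:5  h3:2  h4:7  h5:7  h6:7  h7:7 ⇒ 7.
Reduction 10 − 7 = 3.

3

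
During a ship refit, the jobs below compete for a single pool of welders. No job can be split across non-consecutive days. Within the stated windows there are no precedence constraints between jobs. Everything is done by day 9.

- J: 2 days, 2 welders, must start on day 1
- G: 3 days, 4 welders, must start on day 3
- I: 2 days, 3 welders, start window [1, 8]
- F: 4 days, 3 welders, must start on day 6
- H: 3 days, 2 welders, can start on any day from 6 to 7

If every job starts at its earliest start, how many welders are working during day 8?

5

At early start, day 8 has: F, H.
Demand: 3 + 2 = 5.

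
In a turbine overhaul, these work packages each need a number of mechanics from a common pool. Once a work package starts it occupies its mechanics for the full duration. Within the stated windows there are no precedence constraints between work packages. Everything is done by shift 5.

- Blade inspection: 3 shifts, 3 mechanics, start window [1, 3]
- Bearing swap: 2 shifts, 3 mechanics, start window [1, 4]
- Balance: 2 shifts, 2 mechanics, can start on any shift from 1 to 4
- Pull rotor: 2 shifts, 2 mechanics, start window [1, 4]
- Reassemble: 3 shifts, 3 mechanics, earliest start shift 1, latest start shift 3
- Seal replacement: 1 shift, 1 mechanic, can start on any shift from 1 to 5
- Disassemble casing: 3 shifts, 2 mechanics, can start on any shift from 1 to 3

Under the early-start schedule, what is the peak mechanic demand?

Early-start schedule: Blade inspection@1, Bearing swap@1, Balance@1, Pull rotor@1, Reassemble@1, Seal replacement@1, Disassemble casing@1.
Load per shift: shift 1: 16, shift 2: 15, shift 3: 8, shift 4: 0, shift 5: 0.
Peak is 16.

16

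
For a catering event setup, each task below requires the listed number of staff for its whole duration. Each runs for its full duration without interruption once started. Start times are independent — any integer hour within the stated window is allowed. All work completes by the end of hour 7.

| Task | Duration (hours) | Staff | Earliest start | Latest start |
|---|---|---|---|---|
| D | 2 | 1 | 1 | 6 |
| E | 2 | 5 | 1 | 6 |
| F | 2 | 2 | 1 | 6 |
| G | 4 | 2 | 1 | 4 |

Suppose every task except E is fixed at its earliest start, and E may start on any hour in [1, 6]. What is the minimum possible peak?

5

E@1: h1:10  h2:10  h3:2  h4:2  h5:0  h6:0  h7:0 → peak 10
E@2: h1:5  h2:10  h3:7  h4:2  h5:0  h6:0  h7:0 → peak 10
E@3: h1:5  h2:5  h3:7  h4:7  h5:0  h6:0  h7:0 → peak 7
E@4: h1:5  h2:5  h3:2  h4:7  h5:5  h6:0  h7:0 → peak 7
E@5: h1:5  h2:5  h3:2  h4:2  h5:5  h6:5  h7:0 → peak 5
E@6: h1:5  h2:5  h3:2  h4:2  h5:0  h6:5  h7:5 → peak 5
Best is E@5, peak 5.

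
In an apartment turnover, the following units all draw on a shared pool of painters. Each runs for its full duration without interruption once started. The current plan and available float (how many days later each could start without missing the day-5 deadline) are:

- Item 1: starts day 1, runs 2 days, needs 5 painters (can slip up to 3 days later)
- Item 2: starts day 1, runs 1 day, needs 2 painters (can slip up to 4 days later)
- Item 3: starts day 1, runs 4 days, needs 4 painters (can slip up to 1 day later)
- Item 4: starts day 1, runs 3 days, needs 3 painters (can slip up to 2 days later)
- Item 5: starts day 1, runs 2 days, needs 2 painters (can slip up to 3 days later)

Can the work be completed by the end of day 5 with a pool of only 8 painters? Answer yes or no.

Total painter-days = 41; over 5 days the average is 41/5 > 8, so some day must exceed 8.

no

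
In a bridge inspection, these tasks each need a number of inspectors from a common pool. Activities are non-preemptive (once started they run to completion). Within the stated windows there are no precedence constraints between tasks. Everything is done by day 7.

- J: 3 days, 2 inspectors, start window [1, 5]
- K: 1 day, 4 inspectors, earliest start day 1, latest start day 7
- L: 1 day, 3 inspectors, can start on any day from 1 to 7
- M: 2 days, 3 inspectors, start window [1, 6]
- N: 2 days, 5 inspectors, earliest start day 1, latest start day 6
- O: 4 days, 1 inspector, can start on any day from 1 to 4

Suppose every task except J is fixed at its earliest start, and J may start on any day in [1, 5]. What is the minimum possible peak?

16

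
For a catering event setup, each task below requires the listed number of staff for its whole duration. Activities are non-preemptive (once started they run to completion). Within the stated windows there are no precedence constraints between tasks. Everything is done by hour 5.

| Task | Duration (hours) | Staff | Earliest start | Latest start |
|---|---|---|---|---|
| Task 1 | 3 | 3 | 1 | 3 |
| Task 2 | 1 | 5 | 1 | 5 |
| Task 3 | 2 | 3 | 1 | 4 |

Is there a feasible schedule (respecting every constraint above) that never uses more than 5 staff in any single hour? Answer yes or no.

The minimum achievable peak is 6; 5 < 6, so no feasible schedule stays within the cap.

no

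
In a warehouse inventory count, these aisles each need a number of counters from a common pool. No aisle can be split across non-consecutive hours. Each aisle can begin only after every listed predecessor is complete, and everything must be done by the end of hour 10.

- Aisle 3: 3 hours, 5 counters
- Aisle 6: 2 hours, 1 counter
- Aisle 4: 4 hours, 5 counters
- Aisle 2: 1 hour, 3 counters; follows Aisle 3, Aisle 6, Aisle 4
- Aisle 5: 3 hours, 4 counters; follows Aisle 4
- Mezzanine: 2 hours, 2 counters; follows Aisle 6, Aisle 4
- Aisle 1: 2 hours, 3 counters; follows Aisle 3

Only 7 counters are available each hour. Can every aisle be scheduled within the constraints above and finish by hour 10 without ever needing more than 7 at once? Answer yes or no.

yes

Schedule Aisle 3@5, Aisle 6@1, Aisle 4@1, Aisle 2@8, Aisle 5@8, Mezzanine@5, Aisle 1@9: h1:6  h2:6  h3:5  h4:5  h5:7  h6:7  h7:5  h8:7  h9:7  h10:7 — peak 7 ≤ 7.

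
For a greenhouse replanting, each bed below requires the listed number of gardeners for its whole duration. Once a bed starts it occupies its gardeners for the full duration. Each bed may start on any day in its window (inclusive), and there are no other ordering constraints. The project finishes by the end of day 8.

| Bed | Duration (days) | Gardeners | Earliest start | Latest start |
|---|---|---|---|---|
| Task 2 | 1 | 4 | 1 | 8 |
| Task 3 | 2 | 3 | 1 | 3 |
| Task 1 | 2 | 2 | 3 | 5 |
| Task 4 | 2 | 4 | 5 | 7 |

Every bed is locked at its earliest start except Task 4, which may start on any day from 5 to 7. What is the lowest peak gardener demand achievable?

Task 4@5: d1:7  d2:3  d3:2  d4:2  d5:4  d6:4  d7:0  d8:0 → peak 7
Task 4@6: d1:7  d2:3  d3:2  d4:2  d5:0  d6:4  d7:4  d8:0 → peak 7
Task 4@7: d1:7  d2:3  d3:2  d4:2  d5:0  d6:0  d7:4  d8:4 → peak 7
Best is Task 4@5, peak 7.

7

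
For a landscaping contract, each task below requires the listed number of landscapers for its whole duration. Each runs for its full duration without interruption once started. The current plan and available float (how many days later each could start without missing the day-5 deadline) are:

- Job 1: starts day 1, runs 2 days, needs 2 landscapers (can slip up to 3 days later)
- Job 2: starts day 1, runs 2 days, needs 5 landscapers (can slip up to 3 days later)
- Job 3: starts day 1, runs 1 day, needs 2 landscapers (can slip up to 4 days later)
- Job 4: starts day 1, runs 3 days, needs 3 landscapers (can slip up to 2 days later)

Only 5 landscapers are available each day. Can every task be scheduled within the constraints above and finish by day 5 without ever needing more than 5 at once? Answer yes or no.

Schedule Job 1@1, Job 2@4, Job 3@3, Job 4@1: d1:5  d2:5  d3:5  d4:5  d5:5 — peak 5 ≤ 5.

yes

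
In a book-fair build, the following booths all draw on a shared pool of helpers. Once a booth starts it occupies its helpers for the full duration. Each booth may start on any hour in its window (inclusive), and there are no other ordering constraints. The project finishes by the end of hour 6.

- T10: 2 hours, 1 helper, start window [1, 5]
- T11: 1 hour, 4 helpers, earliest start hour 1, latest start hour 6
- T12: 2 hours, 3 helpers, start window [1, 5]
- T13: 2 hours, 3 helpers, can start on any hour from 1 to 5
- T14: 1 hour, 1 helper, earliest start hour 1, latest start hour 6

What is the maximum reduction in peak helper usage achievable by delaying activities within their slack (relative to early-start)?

8

Early-start peak: h1:12  h2:7  h3:0  h4:0  h5:0  h6:0 ⇒ 12.
Leveled (T10@1, T11@3, T12@1, T13@4, T14@4): h1:4  h2:4  h3:4  h4:4  h5:3  h6:0 ⇒ 4.
Reduction 12 − 4 = 8.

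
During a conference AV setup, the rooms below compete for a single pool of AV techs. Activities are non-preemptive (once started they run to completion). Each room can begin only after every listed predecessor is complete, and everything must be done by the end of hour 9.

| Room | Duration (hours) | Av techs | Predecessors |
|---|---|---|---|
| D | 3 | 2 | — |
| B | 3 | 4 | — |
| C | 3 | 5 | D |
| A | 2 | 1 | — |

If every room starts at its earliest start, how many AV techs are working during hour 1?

At early start, hour 1 has: D, B, A.
Demand: 2 + 4 + 1 = 7.

7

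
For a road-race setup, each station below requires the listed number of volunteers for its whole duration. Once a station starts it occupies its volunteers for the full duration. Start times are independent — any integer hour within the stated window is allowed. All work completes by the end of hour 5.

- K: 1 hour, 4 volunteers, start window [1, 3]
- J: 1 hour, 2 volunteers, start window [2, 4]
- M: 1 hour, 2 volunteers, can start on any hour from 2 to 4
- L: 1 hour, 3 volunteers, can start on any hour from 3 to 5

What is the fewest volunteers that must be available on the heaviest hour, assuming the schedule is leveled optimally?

4

Schedule K@1, J@2, M@2, L@3: h1:4  h2:4  h3:3  h4:0  h5:0 — peak 4.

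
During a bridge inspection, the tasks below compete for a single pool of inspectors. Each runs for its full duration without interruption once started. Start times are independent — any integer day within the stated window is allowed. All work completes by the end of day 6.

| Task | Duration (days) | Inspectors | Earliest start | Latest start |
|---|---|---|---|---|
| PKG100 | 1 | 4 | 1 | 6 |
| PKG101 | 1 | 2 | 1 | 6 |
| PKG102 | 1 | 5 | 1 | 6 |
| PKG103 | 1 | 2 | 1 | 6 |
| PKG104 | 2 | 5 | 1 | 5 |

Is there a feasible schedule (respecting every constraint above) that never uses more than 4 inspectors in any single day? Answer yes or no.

The minimum achievable peak is 5; 4 < 5, so no feasible schedule stays within the cap.

no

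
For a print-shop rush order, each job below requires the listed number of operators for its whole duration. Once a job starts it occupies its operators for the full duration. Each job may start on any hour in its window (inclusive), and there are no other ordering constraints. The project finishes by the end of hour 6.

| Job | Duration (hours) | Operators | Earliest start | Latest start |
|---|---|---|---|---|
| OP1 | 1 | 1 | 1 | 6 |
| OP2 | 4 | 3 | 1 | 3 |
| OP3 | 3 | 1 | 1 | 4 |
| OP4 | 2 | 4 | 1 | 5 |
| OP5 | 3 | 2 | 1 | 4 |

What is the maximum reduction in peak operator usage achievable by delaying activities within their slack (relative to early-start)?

Early-start peak: h1:11  h2:10  h3:6  h4:3  h5:0  h6:0 ⇒ 11.
Leveled (OP1@3, OP2@3, OP3@1, OP4@1, OP5@4): h1:5  h2:5  h3:5  h4:5  h5:5  h6:5 ⇒ 5.
Reduction 11 − 5 = 6.

6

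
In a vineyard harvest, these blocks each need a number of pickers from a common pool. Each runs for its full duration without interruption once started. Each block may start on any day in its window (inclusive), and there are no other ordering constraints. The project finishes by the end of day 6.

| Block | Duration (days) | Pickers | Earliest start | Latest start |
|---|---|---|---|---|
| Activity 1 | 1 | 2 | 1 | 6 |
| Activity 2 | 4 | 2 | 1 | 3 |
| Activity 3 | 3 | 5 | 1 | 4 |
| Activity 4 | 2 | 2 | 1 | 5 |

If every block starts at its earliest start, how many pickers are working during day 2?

9

At early start, day 2 has: Activity 2, Activity 3, Activity 4.
Demand: 2 + 5 + 2 = 9.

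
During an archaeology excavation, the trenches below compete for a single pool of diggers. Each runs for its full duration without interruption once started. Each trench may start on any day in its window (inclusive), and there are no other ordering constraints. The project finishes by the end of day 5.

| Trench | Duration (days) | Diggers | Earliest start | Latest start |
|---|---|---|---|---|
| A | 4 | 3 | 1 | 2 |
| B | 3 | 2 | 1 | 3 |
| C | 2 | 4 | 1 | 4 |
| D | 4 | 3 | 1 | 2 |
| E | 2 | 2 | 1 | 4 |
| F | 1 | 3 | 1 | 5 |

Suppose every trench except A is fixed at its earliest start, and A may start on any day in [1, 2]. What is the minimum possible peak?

14

A@1: d1:17  d2:14  d3:8  d4:6  d5:0 → peak 17
A@2: d1:14  d2:14  d3:8  d4:6  d5:3 → peak 14
Best is A@2, peak 14.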